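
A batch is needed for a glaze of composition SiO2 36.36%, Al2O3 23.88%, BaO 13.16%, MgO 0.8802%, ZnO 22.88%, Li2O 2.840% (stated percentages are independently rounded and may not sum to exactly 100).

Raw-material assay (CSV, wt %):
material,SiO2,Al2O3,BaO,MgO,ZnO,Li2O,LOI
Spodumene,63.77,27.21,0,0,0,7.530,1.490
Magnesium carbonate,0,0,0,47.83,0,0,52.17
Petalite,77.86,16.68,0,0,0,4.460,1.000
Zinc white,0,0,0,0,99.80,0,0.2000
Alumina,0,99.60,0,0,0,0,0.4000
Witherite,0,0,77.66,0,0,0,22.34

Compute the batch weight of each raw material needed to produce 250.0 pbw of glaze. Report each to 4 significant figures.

The whole derivation runs at exact precision through every step. The intermediate values appear with 4-significant-figure rounding in the working — every reported result receives exactly one rounding — all derived quantities (glass mass, the six compositions, LOI, the yield, totals) are re-derived using the weight values for 250.0 pbw of glass in full precision as they appear in problem or answer.
Oxide mass targets, per 250.0 pbw glaze:
  SiO2: 36.36% × 250.0 = 90.90 pbw
  Al2O3: 23.88% × 250.0 = 59.70 pbw
  BaO: 13.16% × 250.0 = 32.90 pbw
  MgO: 0.8802% × 250.0 = 2.200 pbw
  ZnO: 22.88% × 250.0 = 57.20 pbw
  Li2O: 2.840% × 250.0 = 7.100 pbw
A balance pass over the oxides, using the reported weights, relative to the basis at hand (sums match the target masses up to rounding of the answer):
  SiO2: 48.83·0.6377 + 76.76·0.7786 = 90.90 pbw (target 90.90 pbw)
  Al2O3: 48.83·0.2721 + 76.76·0.1668 + 33.75·0.9960 = 59.71 pbw (target 59.70 pbw)
  BaO: 42.36·0.7766 = 32.90 pbw (target 32.90 pbw)
  MgO: 4.601·0.4783 = 2.201 pbw (target 2.200 pbw)
  ZnO: 57.31·0.9980 = 57.20 pbw (target 57.20 pbw)
  Li2O: 48.83·0.07530 + 76.76·0.04460 = 7.100 pbw (target 7.100 pbw)
Glass mass check: Σ batch − LOI loss = 250.0 pbw (the targets, summed, come to 250.0 pbw; basis as stated: 250.0 pbw — deltas are rounding alone).
Whole-batch sum: Σ batch = 263.6 pbw; loss to ignition Σ batch·LOI = 13.61 pbw; the yield ratio, glass ÷ batch: 94.84%.

Batch per 250.0 pbw glaze:
  Spodumene: 48.83 pbw
  Magnesium carbonate: 4.601 pbw
  Petalite: 76.76 pbw
  Zinc white: 57.31 pbw
  Alumina: 33.75 pbw
  Witherite: 42.36 pbw
Total batch = 263.6 pbw; LOI loss = 13.61 pbw; yield = 94.84%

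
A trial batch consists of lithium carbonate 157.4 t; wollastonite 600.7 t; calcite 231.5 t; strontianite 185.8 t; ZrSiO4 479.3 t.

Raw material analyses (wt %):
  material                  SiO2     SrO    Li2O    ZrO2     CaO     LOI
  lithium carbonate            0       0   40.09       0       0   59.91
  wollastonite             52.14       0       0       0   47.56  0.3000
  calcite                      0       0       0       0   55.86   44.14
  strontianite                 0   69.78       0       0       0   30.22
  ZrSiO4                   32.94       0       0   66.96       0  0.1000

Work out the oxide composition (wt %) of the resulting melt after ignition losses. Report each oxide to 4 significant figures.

Rounding to 4 significant digits extends to each intermediate as displayed; each numeric step maintains exact precision from first step to last. Each reported number takes exactly one rounding — derived quantities, which include yield, ignition loss, the five compositions, totals, net glass mass, are re-derived in full precision, exactly as shown in problem or answer, from the weighed amounts per 1400 t of glass.
Oxide-by-oxide delivered mass:
  SiO2: 600.7·0.5214 + 479.3·0.3294 = 471.1 t
  SrO: 185.8·0.6978 = 129.7 t
  Li2O: 157.4·0.4009 = 63.10 t
  ZrO2: 479.3·0.6696 = 320.9 t
  CaO: 600.7·0.4756 + 231.5·0.5586 = 415.0 t
LOI: 157.4·0.5991 + 600.7·0.003000 + 231.5·0.4414 + 185.8·0.3022 + 479.3·0.001000 = 254.9 t
Glass = total batch minus LOI = 1655 − 254.9 = 1400 t (matching Σ of the oxides)
wt % = 100 × oxide mass / glass mass

Glass mass = 1400 t (batch 1655 − LOI 254.9).
Composition: SiO2 33.65%, SrO 9.262%, Li2O 4.508%, ZrO2 22.93%, CaO 29.65%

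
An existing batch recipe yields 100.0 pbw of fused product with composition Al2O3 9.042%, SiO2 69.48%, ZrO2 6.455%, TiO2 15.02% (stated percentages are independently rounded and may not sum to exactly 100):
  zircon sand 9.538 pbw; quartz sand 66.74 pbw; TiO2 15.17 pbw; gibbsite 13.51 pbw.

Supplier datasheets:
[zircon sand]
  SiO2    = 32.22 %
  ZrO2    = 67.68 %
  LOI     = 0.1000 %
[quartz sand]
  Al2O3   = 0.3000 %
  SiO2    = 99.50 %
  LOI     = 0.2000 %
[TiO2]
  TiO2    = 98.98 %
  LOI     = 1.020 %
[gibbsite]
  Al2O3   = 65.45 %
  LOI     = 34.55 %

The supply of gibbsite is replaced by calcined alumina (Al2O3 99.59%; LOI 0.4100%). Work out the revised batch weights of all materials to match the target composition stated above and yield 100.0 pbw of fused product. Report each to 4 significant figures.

Revised batch per 100.0 pbw fused product:
  zircon sand: 9.538 pbw
  quartz sand: 66.74 pbw
  TiO2: 15.17 pbw
  calcined alumina: 8.878 pbw
Total batch = 100.3 pbw; LOI loss = 0.3342 pbw

Every computation holds exact precision throughout. The intermediate values are printed, rounded to 4 significant digits, at each printed step. Every reported result is rounded a single time — derived quantities (the yield, LOI, the four compositions, totals, glass mass) are carried in exact precision starting from the weights per 100.0 pbw of glass, as quoted within the problem or the answer.
Per-oxide target masses for 100.0 pbw fused product:
  Al2O3: 9.042% × 100.0 = 9.042 pbw
  SiO2: 69.48% × 100.0 = 69.48 pbw
  ZrO2: 6.455% × 100.0 = 6.455 pbw
  TiO2: 15.02% × 100.0 = 15.02 pbw
Mass-balance tally per oxide applying the batch weights above, relative to the basis at hand (each sum matches its target mass exact up to rounding of places):
  Al2O3: 66.74·0.003000 + 8.878·0.9959 = 9.042 pbw (target 9.042 pbw)
  SiO2: 9.538·0.3222 + 66.74·0.9950 = 69.48 pbw (target 69.48 pbw)
  ZrO2: 9.538·0.6768 = 6.455 pbw (target 6.455 pbw)
  TiO2: 15.17·0.9898 = 15.02 pbw (target 15.02 pbw)
Glass mass check: total charge less LOI = 99.99 pbw (summing oxide targets gives 100.0 pbw; basis as stated: 100.0 pbw — deltas are rounding alone).
Adding the batch up: Σ batch = 100.3 pbw; the LOI term Σ batch·LOI equals 0.3342 pbw; as yield: glass ÷ batch → 99.67%.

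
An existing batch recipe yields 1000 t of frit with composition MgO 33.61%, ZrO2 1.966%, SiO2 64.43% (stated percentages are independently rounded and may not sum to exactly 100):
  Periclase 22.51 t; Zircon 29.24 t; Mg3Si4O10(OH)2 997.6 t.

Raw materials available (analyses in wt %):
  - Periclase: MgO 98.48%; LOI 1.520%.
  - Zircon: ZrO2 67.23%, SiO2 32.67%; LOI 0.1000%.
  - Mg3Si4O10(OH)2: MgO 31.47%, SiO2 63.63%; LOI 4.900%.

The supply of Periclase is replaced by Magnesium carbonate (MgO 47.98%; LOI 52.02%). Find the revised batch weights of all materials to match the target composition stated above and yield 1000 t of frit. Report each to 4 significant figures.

Revised batch per 1000 t frit:
  Magnesium carbonate: 46.20 t
  Zircon: 29.24 t
  Mg3Si4O10(OH)2: 997.6 t
Total batch = 1073 t; LOI loss = 72.94 t

All arithmetic maintains full float precision at every stage. The intermediate values are rounded to 4 significant digits when displayed; every reported value carries a single rounding — all derived quantities, including the yield, the three compositions, LOI, totals, glass mass, are carried using the weight values for 1000 t of glass at exact precision as given in either problem or answer.
Target oxide masses per 1000 t frit:
  MgO: 33.61% × 1000 = 336.1 t
  ZrO2: 1.966% × 1000 = 19.66 t
  SiO2: 64.43% × 1000 = 644.3 t
Sums-versus-targets review on the weights just shown, against the basis in use (delivered sums recover each target exact up to rounding of places):
  MgO: 46.20·0.4798 + 997.6·0.3147 = 336.1 t (target 336.1 t)
  ZrO2: 29.24·0.6723 = 19.66 t (target 19.66 t)
  SiO2: 29.24·0.3267 + 997.6·0.6363 = 644.3 t (target 644.3 t)
Glass-mass bookkeeping: total batch − LOI = 1000 t (oxide target masses add up to 1000 t; with the basis standing at 1000 t — gaps are rounding artifacts).
Whole-batch sum: Σ batch = 1073 t; LOI removed, Σ of batch·LOI: 72.94 t; yield, glass over the total, = 93.20%.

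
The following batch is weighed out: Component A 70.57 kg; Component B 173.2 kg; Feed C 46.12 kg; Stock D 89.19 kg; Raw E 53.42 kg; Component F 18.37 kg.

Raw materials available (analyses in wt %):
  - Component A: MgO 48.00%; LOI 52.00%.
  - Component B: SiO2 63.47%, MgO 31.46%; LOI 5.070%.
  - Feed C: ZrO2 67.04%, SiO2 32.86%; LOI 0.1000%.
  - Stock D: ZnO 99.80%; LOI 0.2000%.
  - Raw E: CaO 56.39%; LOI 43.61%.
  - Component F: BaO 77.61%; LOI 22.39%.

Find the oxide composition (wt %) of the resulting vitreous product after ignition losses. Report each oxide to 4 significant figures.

Glass mass = 377.8 kg (batch 450.9 − LOI 73.11).
Composition: CaO 7.974%, ZrO2 8.185%, SiO2 33.11%, ZnO 23.56%, BaO 3.774%, MgO 23.39%

Each numeric step keeps exact precision throughout — rounding to 4 significant figures applies to each intermediate as displayed. Exactly one rounding is applied to every reported number; all derived quantities, which include ignition loss, the yield, glass mass, six oxide percentages, totals, are computed in exact precision, as set out in the problem or the answer, using the weight values on 377.8 kg of glass.
Oxide masses out of the charge:
  CaO: 53.42·0.5639 = 30.12 kg
  ZrO2: 46.12·0.6704 = 30.92 kg
  SiO2: 173.2·0.6347 + 46.12·0.3286 = 125.1 kg
  ZnO: 89.19·0.9980 = 89.01 kg
  BaO: 18.37·0.7761 = 14.26 kg
  MgO: 70.57·0.4800 + 173.2·0.3146 = 88.36 kg
LOI: 70.57·0.5200 + 173.2·0.05070 + 46.12·0.001000 + 89.19·0.002000 + 53.42·0.4361 + 18.37·0.2239 = 73.11 kg
Glass mass = batch − LOI = 450.9 − 73.11 = 377.8 kg (equal to the oxide-mass sum)
wt % = oxide mass / glass mass × 100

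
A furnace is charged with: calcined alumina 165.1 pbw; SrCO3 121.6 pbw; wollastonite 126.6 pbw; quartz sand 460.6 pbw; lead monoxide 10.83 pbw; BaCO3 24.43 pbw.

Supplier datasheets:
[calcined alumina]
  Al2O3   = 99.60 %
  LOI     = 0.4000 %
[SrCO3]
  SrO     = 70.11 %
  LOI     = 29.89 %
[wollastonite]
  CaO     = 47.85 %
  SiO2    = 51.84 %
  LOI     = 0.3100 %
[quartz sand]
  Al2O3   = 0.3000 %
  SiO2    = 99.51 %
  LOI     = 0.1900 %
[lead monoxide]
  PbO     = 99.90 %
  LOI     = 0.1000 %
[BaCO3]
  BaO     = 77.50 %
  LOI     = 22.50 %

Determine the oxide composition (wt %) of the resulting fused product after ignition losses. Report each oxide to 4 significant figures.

Glass mass = 865.4 pbw (batch 909.2 − LOI 43.78).
Composition: PbO 1.250%, CaO 7.000%, BaO 2.188%, Al2O3 19.16%, SiO2 60.55%, SrO 9.852%

Values along the way are shown rounded to 4 significant digits alongside each step — all arithmetic maintains full float precision through the solve. Every reported value is rounded only once — derived quantities are re-derived at full precision (net glass mass, six oxide percentages, ignition loss, the totals, the yield) from the weighed amounts on 865.4 pbw of glass, exactly as printed in question or answer.
What the batch supplies per oxide:
  PbO: 10.83·0.9990 = 10.82 pbw
  CaO: 126.6·0.4785 = 60.58 pbw
  BaO: 24.43·0.7750 = 18.93 pbw
  Al2O3: 165.1·0.9960 + 460.6·0.003000 = 165.8 pbw
  SiO2: 126.6·0.5184 + 460.6·0.9951 = 524.0 pbw
  SrO: 121.6·0.7011 = 85.25 pbw
LOI: 165.1·0.004000 + 121.6·0.2989 + 126.6·0.003100 + 460.6·0.001900 + 10.83·0.001000 + 24.43·0.2250 = 43.78 pbw
Glass = total batch minus LOI = 909.2 − 43.78 = 865.4 pbw (the oxide masses sum to this)
oxide / glass × 100 gives the wt %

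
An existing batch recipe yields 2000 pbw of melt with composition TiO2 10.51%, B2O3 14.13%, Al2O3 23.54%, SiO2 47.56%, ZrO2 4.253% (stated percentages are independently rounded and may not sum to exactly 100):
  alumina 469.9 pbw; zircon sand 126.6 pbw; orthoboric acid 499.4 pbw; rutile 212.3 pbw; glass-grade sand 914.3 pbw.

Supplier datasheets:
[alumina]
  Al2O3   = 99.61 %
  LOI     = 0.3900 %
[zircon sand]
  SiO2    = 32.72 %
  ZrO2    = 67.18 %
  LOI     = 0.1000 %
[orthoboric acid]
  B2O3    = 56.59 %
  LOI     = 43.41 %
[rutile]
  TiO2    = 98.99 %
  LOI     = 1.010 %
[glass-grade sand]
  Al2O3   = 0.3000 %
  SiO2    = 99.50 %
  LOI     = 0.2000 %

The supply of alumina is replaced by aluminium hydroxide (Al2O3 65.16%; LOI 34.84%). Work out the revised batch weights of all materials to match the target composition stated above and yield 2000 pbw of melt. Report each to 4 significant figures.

Full precision is maintained through the solve — intermediates are shown rounded off to 4 significant figures in the working — every reported result undergoes a single rounding; the derived quantities, including LOI, yield, the five compositions, glass mass, the totals, are carried using the weight values per 2000 pbw of glass in full precision, as given in the problem or answer text.
Oxide mass targets, per 2000 pbw melt:
  TiO2: 10.51% × 2000 = 210.2 pbw
  B2O3: 14.13% × 2000 = 282.6 pbw
  Al2O3: 23.54% × 2000 = 470.8 pbw
  SiO2: 47.56% × 2000 = 951.2 pbw
  ZrO2: 4.253% × 2000 = 85.06 pbw
Mass-balance tally per oxide working from each reported weight, for the quoted basis mass (sums match the target masses inside rounding margins):
  TiO2: 212.3·0.9899 = 210.2 pbw (target 210.2 pbw)
  B2O3: 499.4·0.5659 = 282.6 pbw (target 282.6 pbw)
  Al2O3: 718.3·0.6516 + 914.3·0.003000 = 470.8 pbw (target 470.8 pbw)
  SiO2: 126.6·0.3272 + 914.3·0.9950 = 951.2 pbw (target 951.2 pbw)
  ZrO2: 126.6·0.6718 = 85.05 pbw (target 85.06 pbw)
Glass-mass closure: the batch minus its LOI: 2000 pbw (the targets, summed, come to 2000 pbw; versus the stated basis of 2000 pbw — any gap is answer rounding).
Adding the batch up: Σ batch = 2471 pbw; LOI removed, Σ of batch·LOI: 471.1 pbw; yield: glass divided by total = 80.93%.

Revised batch per 2000 pbw melt:
  aluminium hydroxide: 718.3 pbw
  zircon sand: 126.6 pbw
  orthoboric acid: 499.4 pbw
  rutile: 212.3 pbw
  glass-grade sand: 914.3 pbw
Total batch = 2471 pbw; LOI loss = 471.1 pbw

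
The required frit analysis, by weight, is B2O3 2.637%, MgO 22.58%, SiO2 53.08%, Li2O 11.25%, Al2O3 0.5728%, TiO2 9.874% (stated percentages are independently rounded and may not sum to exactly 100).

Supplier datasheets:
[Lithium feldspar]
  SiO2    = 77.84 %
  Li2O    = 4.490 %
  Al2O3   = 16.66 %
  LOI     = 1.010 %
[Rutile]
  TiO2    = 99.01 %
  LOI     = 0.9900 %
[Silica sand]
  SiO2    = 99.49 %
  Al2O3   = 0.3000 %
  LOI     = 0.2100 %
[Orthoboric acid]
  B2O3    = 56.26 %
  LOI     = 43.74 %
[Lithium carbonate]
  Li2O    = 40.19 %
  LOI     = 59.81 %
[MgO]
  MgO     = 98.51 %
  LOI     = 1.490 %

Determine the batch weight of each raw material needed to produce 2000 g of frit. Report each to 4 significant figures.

All arithmetic maintains full float precision all the way through — values along the way appear rounded to 4 significant figures in the working — a single rounding finalizes every reported value; derived quantities are rebuilt from the batch weights for 2000 g of glass at full float precision (LOI, six oxide percentages, glass mass, the totals, yield) as set out in the problem or answer text.
Target oxide masses per 2000 g frit:
  B2O3: 2.637% × 2000 = 52.74 g
  MgO: 22.58% × 2000 = 451.6 g
  SiO2: 53.08% × 2000 = 1062 g
  Li2O: 11.25% × 2000 = 225.0 g
  Al2O3: 0.5728% × 2000 = 11.46 g
  TiO2: 9.874% × 2000 = 197.5 g
Sums-versus-targets review given the weights on record, under the basis named above (every target is met by its sum net of answer rounding effects):
  B2O3: 93.74·0.5626 = 52.74 g (target 52.74 g)
  MgO: 458.4·0.9851 = 451.6 g (target 451.6 g)
  SiO2: 50.26·0.7784 + 1028·0.9949 = 1062 g (target 1062 g)
  Li2O: 50.26·0.04490 + 554.2·0.4019 = 225.0 g (target 225.0 g)
  Al2O3: 50.26·0.1666 + 1028·0.003000 = 11.46 g (target 11.46 g)
  TiO2: 199.5·0.9901 = 197.5 g (target 197.5 g)
Glass-mass closure: total charge less LOI = 2000 g (targets for the oxides total 2000 g; against the stated basis, 2000 g — any gap is answer rounding).
Batch total: Σ batch = 2384 g; the LOI term Σ batch·LOI equals 383.9 g; the yield ratio, glass ÷ batch: 83.90%.

Batch per 2000 g frit:
  Lithium feldspar: 50.26 g
  Rutile: 199.5 g
  Silica sand: 1028 g
  Orthoboric acid: 93.74 g
  Lithium carbonate: 554.2 g
  MgO: 458.4 g
Total batch = 2384 g; LOI loss = 383.9 g; yield = 83.90%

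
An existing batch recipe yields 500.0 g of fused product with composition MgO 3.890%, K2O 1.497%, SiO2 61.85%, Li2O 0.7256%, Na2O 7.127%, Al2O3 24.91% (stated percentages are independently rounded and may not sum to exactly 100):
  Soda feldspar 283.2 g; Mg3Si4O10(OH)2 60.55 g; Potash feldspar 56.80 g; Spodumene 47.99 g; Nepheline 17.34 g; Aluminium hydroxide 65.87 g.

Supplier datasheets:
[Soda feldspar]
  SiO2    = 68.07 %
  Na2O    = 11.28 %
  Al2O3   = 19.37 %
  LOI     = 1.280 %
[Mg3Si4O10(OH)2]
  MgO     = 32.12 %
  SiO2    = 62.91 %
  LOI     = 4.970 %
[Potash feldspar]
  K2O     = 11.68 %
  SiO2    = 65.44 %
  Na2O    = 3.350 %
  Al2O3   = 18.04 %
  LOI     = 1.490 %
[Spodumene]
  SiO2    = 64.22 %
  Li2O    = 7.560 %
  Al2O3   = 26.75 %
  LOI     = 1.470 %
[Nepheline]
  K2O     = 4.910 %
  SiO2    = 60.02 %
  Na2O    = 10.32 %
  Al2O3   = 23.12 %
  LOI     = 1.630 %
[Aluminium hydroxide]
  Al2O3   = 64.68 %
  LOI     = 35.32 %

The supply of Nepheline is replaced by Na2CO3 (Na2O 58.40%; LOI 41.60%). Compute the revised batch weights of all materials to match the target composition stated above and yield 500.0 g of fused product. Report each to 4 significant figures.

Revised batch per 500.0 g fused product:
  Soda feldspar: 291.5 g
  Mg3Si4O10(OH)2: 60.55 g
  Potash feldspar: 64.08 g
  Spodumene: 47.99 g
  Na2CO3: 1.046 g
  Aluminium hydroxide: 67.56 g
Total batch = 532.7 g; LOI loss = 32.70 g

Intermediates are displayed (rounded to four significant figures) when written out. The working math maintains full precision in every operation; a single rounding yields each reported figure — all derived quantities (the six compositions, yield, ignition loss, totals, net glass mass) are recomputed in full precision using the weight values on 500.0 g of glass exactly as shown in either problem or answer.
Per-oxide target masses for 500.0 g fused product:
  MgO: 3.890% × 500.0 = 19.45 g
  K2O: 1.497% × 500.0 = 7.485 g
  SiO2: 61.85% × 500.0 = 309.2 g
  Li2O: 0.7256% × 500.0 = 3.628 g
  Na2O: 7.127% × 500.0 = 35.64 g
  Al2O3: 24.91% × 500.0 = 124.6 g
Balance tally, oxide-wise, using the reported weights, per the basis as stated (sums match the target masses modulo rounding of the values):
  MgO: 60.55·0.3212 = 19.45 g (target 19.45 g)
  K2O: 64.08·0.1168 = 7.485 g (target 7.485 g)
  SiO2: 291.5·0.6807 + 60.55·0.6291 + 64.08·0.6544 + 47.99·0.6422 = 309.3 g (target 309.2 g)
  Li2O: 47.99·0.07560 = 3.628 g (target 3.628 g)
  Na2O: 291.5·0.1128 + 64.08·0.03350 + 1.046·0.5840 = 35.64 g (target 35.64 g)
  Al2O3: 291.5·0.1937 + 64.08·0.1804 + 47.99·0.2675 + 67.56·0.6468 = 124.6 g (target 124.6 g)
Mass balance on the glass: total charge less LOI = 500.0 g (oxide target masses add up to 500.0 g; the stated basis being 500.0 g — any gap is answer rounding).
Batch total: Σ batch = 532.7 g; ignition loss, Σ(batch × LOI) = 32.70 g; yield, glass over the total, = 93.86%.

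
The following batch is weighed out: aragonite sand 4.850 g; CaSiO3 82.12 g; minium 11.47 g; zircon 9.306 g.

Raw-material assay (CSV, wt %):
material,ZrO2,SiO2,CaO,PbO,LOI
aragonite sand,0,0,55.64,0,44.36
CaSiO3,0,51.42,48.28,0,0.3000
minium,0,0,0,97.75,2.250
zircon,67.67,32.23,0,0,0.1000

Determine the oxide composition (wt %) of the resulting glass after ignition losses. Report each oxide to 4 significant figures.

Values along the way are printed rounded to 4 significant digits in the working — the working math keeps full float precision at every stage; every reported number sees exactly one rounding. Derived quantities, which include the yield, four oxide percentages, LOI, the totals, net glass mass, are recomputed at full precision, exactly as printed in the problem or answer text, starting from the weights at 105.1 g of glass.
Per-oxide mass from batch:
  ZrO2: 9.306·0.6767 = 6.297 g
  SiO2: 82.12·0.5142 + 9.306·0.3223 = 45.23 g
  CaO: 4.850·0.5564 + 82.12·0.4828 = 42.35 g
  PbO: 11.47·0.9775 = 11.21 g
LOI: 4.850·0.4436 + 82.12·0.003000 + 11.47·0.02250 + 9.306·0.001000 = 2.665 g
Resulting glass, batch − LOI: 107.7 − 2.665 = 105.1 g (consistent with Σ oxide mass)
percent by weight: oxide/glass ×100

Glass mass = 105.1 g (batch 107.7 − LOI 2.665).
Composition: ZrO2 5.993%, SiO2 43.04%, CaO 40.30%, PbO 10.67%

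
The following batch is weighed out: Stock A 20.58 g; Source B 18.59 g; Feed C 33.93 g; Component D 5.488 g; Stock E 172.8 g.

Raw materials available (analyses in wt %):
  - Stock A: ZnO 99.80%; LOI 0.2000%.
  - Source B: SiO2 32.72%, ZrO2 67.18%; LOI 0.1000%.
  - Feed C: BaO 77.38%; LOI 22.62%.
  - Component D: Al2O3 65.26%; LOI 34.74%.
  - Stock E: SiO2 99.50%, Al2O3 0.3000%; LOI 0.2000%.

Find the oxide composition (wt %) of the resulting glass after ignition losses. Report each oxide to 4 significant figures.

Values along the way are shown (rounded to four significant figures) as written — each numeric step keeps full float precision in all steps — each reported value is rounded only once — the derived quantities are rebuilt in full float precision (totals, yield, the five compositions, net glass mass, LOI) using the weight values per 241.4 g of glass as they appear in either problem or answer.
Oxide-by-oxide delivered mass:
  ZnO: 20.58·0.9980 = 20.54 g
  SiO2: 18.59·0.3272 + 172.8·0.9950 = 178.0 g
  BaO: 33.93·0.7738 = 26.26 g
  ZrO2: 18.59·0.6718 = 12.49 g
  Al2O3: 5.488·0.6526 + 172.8·0.003000 = 4.100 g
LOI: 20.58·0.002000 + 18.59·0.001000 + 33.93·0.2262 + 5.488·0.3474 + 172.8·0.002000 = 9.987 g
Glass = total batch minus LOI = 251.4 − 9.987 = 241.4 g (the oxide masses sum to this)
percent by weight: oxide/glass ×100

Glass mass = 241.4 g (batch 251.4 − LOI 9.987).
Composition: ZnO 8.508%, SiO2 73.74%, BaO 10.88%, ZrO2 5.173%, Al2O3 1.698%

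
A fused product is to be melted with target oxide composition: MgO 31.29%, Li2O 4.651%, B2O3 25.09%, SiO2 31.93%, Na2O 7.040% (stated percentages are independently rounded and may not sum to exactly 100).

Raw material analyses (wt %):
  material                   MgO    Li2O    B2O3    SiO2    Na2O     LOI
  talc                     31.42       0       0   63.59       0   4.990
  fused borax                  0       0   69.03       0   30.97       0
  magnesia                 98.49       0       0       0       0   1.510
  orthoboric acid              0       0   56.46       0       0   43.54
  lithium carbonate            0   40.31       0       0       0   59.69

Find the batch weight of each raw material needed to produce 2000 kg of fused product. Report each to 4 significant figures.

Values along the way are shown, with 4-significant-figure rounding, as written. Full precision is held end to end. Every reported value is rounded exactly once — derived quantities (the five compositions, LOI, net glass mass, the totals, the yield) are carried at exact precision from the weighed amounts on 2000 kg of glass precisely as stated by the problem or answer text.
Target masses of each oxide per 2000 kg fused product:
  MgO: 31.29% × 2000 = 625.8 kg
  Li2O: 4.651% × 2000 = 93.02 kg
  B2O3: 25.09% × 2000 = 501.8 kg
  SiO2: 31.93% × 2000 = 638.6 kg
  Na2O: 7.040% × 2000 = 140.8 kg
Per-oxide balance check from the weights as reported, on the stated basis (each sum matches its target mass given rounding of the digits):
  MgO: 1004·0.3142 + 315.0·0.9849 = 625.7 kg (target 625.8 kg)
  Li2O: 230.8·0.4031 = 93.04 kg (target 93.02 kg)
  B2O3: 454.6·0.6903 + 332.9·0.5646 = 501.8 kg (target 501.8 kg)
  SiO2: 1004·0.6359 = 638.4 kg (target 638.6 kg)
  Na2O: 454.6·0.3097 = 140.8 kg (target 140.8 kg)
Consistency of the glass mass: the batch minus its LOI: 2000 kg (per-oxide target masses sum to 2000 kg; stated basis 2000 kg — any gap is answer rounding).
Total batch = Σ batch = 2337 kg; LOI loss = Σ batch·LOI = 337.6 kg; as yield: glass ÷ batch → 85.56%.

Batch per 2000 kg fused product:
  talc: 1004 kg
  fused borax: 454.6 kg
  magnesia: 315.0 kg
  orthoboric acid: 332.9 kg
  lithium carbonate: 230.8 kg
Total batch = 2337 kg; LOI loss = 337.6 kg; yield = 85.56%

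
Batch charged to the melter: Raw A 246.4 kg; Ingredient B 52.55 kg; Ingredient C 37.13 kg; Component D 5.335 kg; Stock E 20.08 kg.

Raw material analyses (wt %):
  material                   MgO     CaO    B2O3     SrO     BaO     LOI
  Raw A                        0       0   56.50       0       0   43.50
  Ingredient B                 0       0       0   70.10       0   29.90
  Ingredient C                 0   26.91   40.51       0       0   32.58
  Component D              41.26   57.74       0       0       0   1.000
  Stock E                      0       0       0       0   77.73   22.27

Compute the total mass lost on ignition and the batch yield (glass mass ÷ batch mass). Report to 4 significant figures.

LOI loss = 139.5 kg; glass = 222.0 kg; yield = 61.41%

All arithmetic carries full precision through the solve; mid-chain values are printed (rounded to four significant figures) alongside each step. Every reported result is rounded once only; all derived quantities are computed using the weight values for 222.0 kg of glass in exact precision (yield, the five compositions, the totals, LOI, net glass mass) as written in question or answer.
Material-by-material LOI:
  Raw A: 246.4 × 0.4350 = 107.2 kg
  Ingredient B: 52.55 × 0.2990 = 15.71 kg
  Ingredient C: 37.13 × 0.3258 = 12.10 kg
  Component D: 5.335 × 0.01000 = 0.05335 kg
  Stock E: 20.08 × 0.2227 = 4.472 kg
Total LOI = 139.5 kg
Glass = batch − LOI = 361.5 − 139.5 = 222.0 kg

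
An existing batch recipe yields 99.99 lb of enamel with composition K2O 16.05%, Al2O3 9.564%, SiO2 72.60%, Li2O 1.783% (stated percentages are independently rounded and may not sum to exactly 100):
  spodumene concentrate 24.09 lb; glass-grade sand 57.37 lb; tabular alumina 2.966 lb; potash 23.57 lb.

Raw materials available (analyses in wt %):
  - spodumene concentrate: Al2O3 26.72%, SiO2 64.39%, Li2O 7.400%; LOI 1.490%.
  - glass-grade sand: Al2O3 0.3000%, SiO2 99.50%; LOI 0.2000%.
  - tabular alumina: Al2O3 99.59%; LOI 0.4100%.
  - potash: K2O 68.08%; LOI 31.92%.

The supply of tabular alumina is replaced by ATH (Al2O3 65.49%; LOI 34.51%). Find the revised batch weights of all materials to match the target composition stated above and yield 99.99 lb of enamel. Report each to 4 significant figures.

Revised batch per 99.99 lb enamel:
  spodumene concentrate: 24.09 lb
  glass-grade sand: 57.37 lb
  ATH: 4.510 lb
  potash: 23.57 lb
Total batch = 109.5 lb; LOI loss = 9.554 lb

The working math runs at exact precision at all times. Working values appear, rounded to four significant digits, across the worked steps; every reported value is rounded just once — derived quantities (the yield, ignition loss, net glass mass, the four compositions, the totals) are rebuilt starting from the weights for 99.99 lb of glass in exact precision as set out in problem or answer.
Target masses of each oxide per 99.99 lb enamel:
  K2O: 16.05% × 99.99 = 16.05 lb
  Al2O3: 9.564% × 99.99 = 9.563 lb
  SiO2: 72.60% × 99.99 = 72.59 lb
  Li2O: 1.783% × 99.99 = 1.783 lb
Per-oxide balance check on the weights just shown, relative to the basis at hand (sums match the target masses up to rounding of the answer):
  K2O: 23.57·0.6808 = 16.05 lb (target 16.05 lb)
  Al2O3: 24.09·0.2672 + 57.37·0.003000 + 4.510·0.6549 = 9.563 lb (target 9.563 lb)
  SiO2: 24.09·0.6439 + 57.37·0.9950 = 72.59 lb (target 72.59 lb)
  Li2O: 24.09·0.07400 = 1.783 lb (target 1.783 lb)
Glass-mass sanity pass: whole batch net of LOI = 99.99 lb (the targets, summed, come to 99.99 lb; against the stated basis, 99.99 lb — deltas are rounding alone).
Whole-batch sum: Σ batch = 109.5 lb; LOI loss = Σ batch·LOI = 9.554 lb; as yield: glass ÷ batch → 91.28%.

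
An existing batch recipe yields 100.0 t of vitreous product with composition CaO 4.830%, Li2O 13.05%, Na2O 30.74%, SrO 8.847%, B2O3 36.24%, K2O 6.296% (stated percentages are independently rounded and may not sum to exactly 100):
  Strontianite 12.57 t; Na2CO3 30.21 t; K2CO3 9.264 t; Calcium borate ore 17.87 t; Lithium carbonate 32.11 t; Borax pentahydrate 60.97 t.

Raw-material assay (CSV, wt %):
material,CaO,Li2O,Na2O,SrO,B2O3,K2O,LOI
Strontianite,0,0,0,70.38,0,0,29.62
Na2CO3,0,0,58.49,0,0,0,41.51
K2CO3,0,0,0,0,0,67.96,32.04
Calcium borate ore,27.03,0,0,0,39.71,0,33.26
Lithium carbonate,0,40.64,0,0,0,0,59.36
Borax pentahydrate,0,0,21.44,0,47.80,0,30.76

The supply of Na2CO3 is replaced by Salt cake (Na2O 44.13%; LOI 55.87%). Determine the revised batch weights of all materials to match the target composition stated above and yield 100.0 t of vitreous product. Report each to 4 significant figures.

Each numeric step keeps full float precision through every step. Values along the way are displayed rounded to four significant digits alongside each step — exactly one rounding lands on each reported result. The derived quantities, which include LOI, totals, net glass mass, the yield, the six compositions, are computed at full precision, as written in the question or the answer, starting from the weights per 100.0 t of glass.
Target oxide masses per 100.0 t vitreous product:
  CaO: 4.830% × 100.0 = 4.830 t
  Li2O: 13.05% × 100.0 = 13.05 t
  Na2O: 30.74% × 100.0 = 30.74 t
  SrO: 8.847% × 100.0 = 8.847 t
  B2O3: 36.24% × 100.0 = 36.24 t
  K2O: 6.296% × 100.0 = 6.296 t
Oxide-by-oxide audit using the reported weights, relative to the basis at hand (sums match the target masses modulo rounding of the values):
  CaO: 17.87·0.2703 = 4.830 t (target 4.830 t)
  Li2O: 32.11·0.4064 = 13.05 t (target 13.05 t)
  Na2O: 40.04·0.4413 + 60.97·0.2144 = 30.74 t (target 30.74 t)
  SrO: 12.57·0.7038 = 8.847 t (target 8.847 t)
  B2O3: 17.87·0.3971 + 60.97·0.4780 = 36.24 t (target 36.24 t)
  K2O: 9.264·0.6796 = 6.296 t (target 6.296 t)
Glass-mass sanity pass: batch total minus LOI = 100.0 t (oxide target masses add up to 100.0 t; basis as stated: 100.0 t — differing by rounding only).
Whole-batch sum: Σ batch = 172.8 t; Σ batch·LOI gives LOI loss = 72.82 t; the yield ratio, glass ÷ batch: 57.86%.

Revised batch per 100.0 t vitreous product:
  Strontianite: 12.57 t
  Salt cake: 40.04 t
  K2CO3: 9.264 t
  Calcium borate ore: 17.87 t
  Lithium carbonate: 32.11 t
  Borax pentahydrate: 60.97 t
Total batch = 172.8 t; LOI loss = 72.82 t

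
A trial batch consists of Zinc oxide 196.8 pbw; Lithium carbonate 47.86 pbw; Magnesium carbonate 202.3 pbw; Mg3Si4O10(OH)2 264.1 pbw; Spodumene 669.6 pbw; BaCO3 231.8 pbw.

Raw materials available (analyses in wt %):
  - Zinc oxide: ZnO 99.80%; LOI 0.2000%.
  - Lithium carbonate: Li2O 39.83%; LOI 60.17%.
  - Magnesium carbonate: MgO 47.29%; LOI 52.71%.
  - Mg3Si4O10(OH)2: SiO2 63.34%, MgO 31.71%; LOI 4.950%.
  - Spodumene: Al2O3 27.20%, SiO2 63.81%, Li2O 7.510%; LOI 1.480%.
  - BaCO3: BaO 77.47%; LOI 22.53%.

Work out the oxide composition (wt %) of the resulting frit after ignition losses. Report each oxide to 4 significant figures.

Intermediates are displayed (rounded to four significant digits) as written; every computation keeps exact precision in every operation. A single rounding finalizes every reported figure — derived quantities, which include net glass mass, the six compositions, totals, ignition loss, yield, are re-derived in exact precision, as quoted within the problem or answer text, using the weight values per 1401 pbw of glass.
What the batch supplies per oxide:
  ZnO: 196.8·0.9980 = 196.4 pbw
  BaO: 231.8·0.7747 = 179.6 pbw
  Al2O3: 669.6·0.2720 = 182.1 pbw
  SiO2: 264.1·0.6334 + 669.6·0.6381 = 594.6 pbw
  Li2O: 47.86·0.3983 + 669.6·0.07510 = 69.35 pbw
  MgO: 202.3·0.4729 + 264.1·0.3171 = 179.4 pbw
LOI: 196.8·0.002000 + 47.86·0.6017 + 202.3·0.5271 + 264.1·0.04950 + 669.6·0.01480 + 231.8·0.2253 = 211.0 pbw
The glass mass, total less LOI, = 1612 − 211.0 = 1401 pbw (equal to the oxide-mass sum)
wt % = oxide mass / glass mass × 100

Glass mass = 1401 pbw (batch 1612 − LOI 211.0).
Composition: ZnO 14.01%, BaO 12.81%, Al2O3 13.00%, SiO2 42.42%, Li2O 4.948%, MgO 12.80%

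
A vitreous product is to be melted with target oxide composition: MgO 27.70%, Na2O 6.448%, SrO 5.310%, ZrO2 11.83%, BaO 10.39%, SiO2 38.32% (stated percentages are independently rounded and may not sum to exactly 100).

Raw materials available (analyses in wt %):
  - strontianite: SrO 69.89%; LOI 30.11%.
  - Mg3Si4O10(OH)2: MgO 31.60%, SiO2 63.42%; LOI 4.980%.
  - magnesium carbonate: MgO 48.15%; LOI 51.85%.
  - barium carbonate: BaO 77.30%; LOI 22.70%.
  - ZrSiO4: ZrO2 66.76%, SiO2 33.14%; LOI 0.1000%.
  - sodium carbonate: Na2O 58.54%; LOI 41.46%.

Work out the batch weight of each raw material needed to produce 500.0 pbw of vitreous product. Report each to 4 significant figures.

In-progress results appear (rounded to 4 significant digits) across the worked steps. Exact precision is maintained at every stage — a single rounding produces each reported value — all derived quantities are re-derived from the batch weights on 500.0 pbw of glass at full precision (the yield, the six compositions, LOI, net glass mass, totals), as set out in the problem or answer text.
Target oxide masses per 500.0 pbw vitreous product:
  MgO: 27.70% × 500.0 = 138.5 pbw
  Na2O: 6.448% × 500.0 = 32.24 pbw
  SrO: 5.310% × 500.0 = 26.55 pbw
  ZrO2: 11.83% × 500.0 = 59.15 pbw
  BaO: 10.39% × 500.0 = 51.95 pbw
  SiO2: 38.32% × 500.0 = 191.6 pbw
Sums-versus-targets review using the reported weights, relative to the basis at hand (target by target, the sums agree exact up to rounding of places):
  MgO: 255.8·0.3160 + 119.8·0.4815 = 138.5 pbw (target 138.5 pbw)
  Na2O: 55.07·0.5854 = 32.24 pbw (target 32.24 pbw)
  SrO: 37.99·0.6989 = 26.55 pbw (target 26.55 pbw)
  ZrO2: 88.60·0.6676 = 59.15 pbw (target 59.15 pbw)
  BaO: 67.21·0.7730 = 51.95 pbw (target 51.95 pbw)
  SiO2: 255.8·0.6342 + 88.60·0.3314 = 191.6 pbw (target 191.6 pbw)
Glass-mass sanity pass: total charge less LOI = 500.0 pbw (summing oxide targets gives 500.0 pbw; versus the stated basis of 500.0 pbw — gaps are rounding artifacts).
Batch grand total — Σ batch = 624.5 pbw; Σ batch·LOI gives LOI loss = 124.5 pbw; glass ÷ batch gives a yield of 80.07%.

Batch per 500.0 pbw vitreous product:
  strontianite: 37.99 pbw
  Mg3Si4O10(OH)2: 255.8 pbw
  magnesium carbonate: 119.8 pbw
  barium carbonate: 67.21 pbw
  ZrSiO4: 88.60 pbw
  sodium carbonate: 55.07 pbw
Total batch = 624.5 pbw; LOI loss = 124.5 pbw; yield = 80.07%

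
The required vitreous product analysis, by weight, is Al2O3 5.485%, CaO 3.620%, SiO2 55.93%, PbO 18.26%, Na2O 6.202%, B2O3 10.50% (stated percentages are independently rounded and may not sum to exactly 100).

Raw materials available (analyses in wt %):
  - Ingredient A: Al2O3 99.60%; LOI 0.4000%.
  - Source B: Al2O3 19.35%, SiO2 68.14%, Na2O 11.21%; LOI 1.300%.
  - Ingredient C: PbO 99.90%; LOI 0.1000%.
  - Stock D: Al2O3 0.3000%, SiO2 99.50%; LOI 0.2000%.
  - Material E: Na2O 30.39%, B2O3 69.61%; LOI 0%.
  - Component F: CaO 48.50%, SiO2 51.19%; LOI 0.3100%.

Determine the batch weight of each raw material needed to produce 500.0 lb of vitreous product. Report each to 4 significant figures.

The intermediate values are printed, rounded to four significant digits, in the working — each numeric step maintains full float precision end to end. A single rounding produces each reported figure — all derived quantities, including yield, LOI, net glass mass, six oxide percentages, totals, are recomputed starting from the weights on 500.0 lb of glass at exact precision as they appear in the problem or the answer.
Oxide-by-oxide targets in 500.0 lb vitreous product:
  Al2O3: 5.485% × 500.0 = 27.42 lb
  CaO: 3.620% × 500.0 = 18.10 lb
  SiO2: 55.93% × 500.0 = 279.6 lb
  PbO: 18.26% × 500.0 = 91.30 lb
  Na2O: 6.202% × 500.0 = 31.01 lb
  B2O3: 10.50% × 500.0 = 52.50 lb
A balance pass over the oxides, given the weights on record, on the stated basis (oxide sums agree with the targets once rounding is allowed for):
  Al2O3: 12.88·0.9960 + 72.17·0.1935 + 212.4·0.003000 = 27.43 lb (target 27.42 lb)
  CaO: 37.32·0.4850 = 18.10 lb (target 18.10 lb)
  SiO2: 72.17·0.6814 + 212.4·0.9950 + 37.32·0.5119 = 279.6 lb (target 279.6 lb)
  PbO: 91.39·0.9990 = 91.30 lb (target 91.30 lb)
  Na2O: 72.17·0.1121 + 75.42·0.3039 = 31.01 lb (target 31.01 lb)
  B2O3: 75.42·0.6961 = 52.50 lb (target 52.50 lb)
The glass-mass cross-check: total batch − LOI = 500.0 lb (the Σ of target masses is 500.0 lb; the stated basis being 500.0 lb — differing by rounding only).
Adding the batch up: Σ batch = 501.6 lb; ignition loss, Σ(batch × LOI) = 1.622 lb; glass ÷ batch gives a yield of 99.68%.

Batch per 500.0 lb vitreous product:
  Ingredient A: 12.88 lb
  Source B: 72.17 lb
  Ingredient C: 91.39 lb
  Stock D: 212.4 lb
  Material E: 75.42 lb
  Component F: 37.32 lb
Total batch = 501.6 lb; LOI loss = 1.622 lb; yield = 99.68%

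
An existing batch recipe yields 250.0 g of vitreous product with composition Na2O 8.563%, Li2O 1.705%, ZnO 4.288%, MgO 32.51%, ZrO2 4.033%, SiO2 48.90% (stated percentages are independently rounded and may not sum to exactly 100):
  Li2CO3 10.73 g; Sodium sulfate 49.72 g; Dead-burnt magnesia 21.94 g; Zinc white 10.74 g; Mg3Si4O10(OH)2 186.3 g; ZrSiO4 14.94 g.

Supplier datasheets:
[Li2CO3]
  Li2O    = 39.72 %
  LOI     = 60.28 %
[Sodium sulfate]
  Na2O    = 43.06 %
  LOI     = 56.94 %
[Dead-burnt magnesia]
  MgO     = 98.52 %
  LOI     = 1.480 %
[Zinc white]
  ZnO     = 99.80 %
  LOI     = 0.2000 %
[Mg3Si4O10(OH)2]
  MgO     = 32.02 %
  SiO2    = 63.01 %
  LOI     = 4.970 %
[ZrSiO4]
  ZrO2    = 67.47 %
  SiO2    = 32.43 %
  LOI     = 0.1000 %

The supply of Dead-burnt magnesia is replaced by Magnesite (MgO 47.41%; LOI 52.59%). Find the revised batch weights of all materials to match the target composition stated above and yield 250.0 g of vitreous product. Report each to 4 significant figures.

The working math runs at exact precision through the solve. In-progress results are displayed rounded to four significant figures — each reported result takes just one rounding — all derived quantities, which include the yield, net glass mass, ignition loss, six oxide percentages, the totals, are re-derived in full float precision, precisely as stated by the problem or the answer, using the weight values at 250.0 g of glass.
Oxide mass targets, per 250.0 g vitreous product:
  Na2O: 8.563% × 250.0 = 21.41 g
  Li2O: 1.705% × 250.0 = 4.262 g
  ZnO: 4.288% × 250.0 = 10.72 g
  MgO: 32.51% × 250.0 = 81.27 g
  ZrO2: 4.033% × 250.0 = 10.08 g
  SiO2: 48.90% × 250.0 = 122.2 g
Checking each oxide sum using the reported weights, at the basis given (sum by sum, the targets are met inside rounding margins):
  Na2O: 49.72·0.4306 = 21.41 g (target 21.41 g)
  Li2O: 10.73·0.3972 = 4.262 g (target 4.262 g)
  ZnO: 10.74·0.9980 = 10.72 g (target 10.72 g)
  MgO: 45.59·0.4741 + 186.3·0.3202 = 81.27 g (target 81.27 g)
  ZrO2: 14.94·0.6747 = 10.08 g (target 10.08 g)
  SiO2: 186.3·0.6301 + 14.94·0.3243 = 122.2 g (target 122.2 g)
Mass balance on the glass: total charge less LOI = 250.0 g (the Σ of target masses is 250.0 g; against the stated basis, 250.0 g — deltas are rounding alone).
Summing the batch: Σ batch = 318.0 g; loss to ignition Σ batch·LOI = 68.05 g; yield: glass divided by total = 78.60%.

Revised batch per 250.0 g vitreous product:
  Li2CO3: 10.73 g
  Sodium sulfate: 49.72 g
  Magnesite: 45.59 g
  Zinc white: 10.74 g
  Mg3Si4O10(OH)2: 186.3 g
  ZrSiO4: 14.94 g
Total batch = 318.0 g; LOI loss = 68.05 g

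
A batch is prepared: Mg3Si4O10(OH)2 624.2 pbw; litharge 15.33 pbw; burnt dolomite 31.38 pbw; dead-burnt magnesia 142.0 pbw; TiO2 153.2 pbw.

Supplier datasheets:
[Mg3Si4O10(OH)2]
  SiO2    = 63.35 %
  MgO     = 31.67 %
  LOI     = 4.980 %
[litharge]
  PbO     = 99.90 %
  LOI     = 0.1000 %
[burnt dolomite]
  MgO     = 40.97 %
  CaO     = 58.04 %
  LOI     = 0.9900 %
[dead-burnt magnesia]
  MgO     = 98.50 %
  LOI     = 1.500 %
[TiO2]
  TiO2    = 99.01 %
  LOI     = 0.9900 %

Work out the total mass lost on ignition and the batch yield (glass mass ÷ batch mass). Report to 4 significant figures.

LOI loss = 35.06 pbw; glass = 931.1 pbw; yield = 96.37%

Values along the way are displayed (rounded to 4 significant digits) in the working; all internal work maintains full precision in every operation — each reported figure takes a single rounding; the derived quantities, including net glass mass, the yield, LOI, the five compositions, totals, are rebuilt from the weighed amounts per 931.1 pbw of glass at full float precision as written in either problem or answer.
Material-by-material LOI:
  Mg3Si4O10(OH)2: 624.2 × 0.04980 = 31.09 pbw
  litharge: 15.33 × 0.001000 = 0.01533 pbw
  burnt dolomite: 31.38 × 0.009900 = 0.3107 pbw
  dead-burnt magnesia: 142.0 × 0.01500 = 2.130 pbw
  TiO2: 153.2 × 0.009900 = 1.517 pbw
Total LOI = 35.06 pbw
Glass = batch − LOI = 966.1 − 35.06 = 931.1 pbw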